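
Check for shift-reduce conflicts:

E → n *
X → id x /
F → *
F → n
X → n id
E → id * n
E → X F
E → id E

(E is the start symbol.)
Augment with E' → E and build the canonical LR(0) collection (I0 = CLOSURE({[E' → . E]}), then GOTO on every symbol after a dot until no new states appear). It has 15 states:
  I0: { [E → . X F], [E → . id * n], [E → . id E], [E → . n *], [E' → . E], [X → . id x /], [X → . n id] }  — shift
  I1: { [E' → E .] }  — accept
  I2: { [E → X . F], [F → . *], [F → . n] }  — shift
  I3: { [E → . X F], [E → . id * n], [E → . id E], [E → . n *], [E → id . * n], [E → id . E], [X → . id x /], [X → . n id], [X → id . x /] }  — shift
  I4: { [E → n . *], [X → n . id] }  — shift
  I5: { [E → n * .] }  — reduce
  I6: { [X → n id .] }  — reduce
  I7: { [E → id * . n] }  — shift
  I8: { [E → id E .] }  — reduce
  I9: { [X → id x . /] }  — shift
  I10: { [X → id x / .] }  — reduce
  I11: { [E → id * n .] }  — reduce
  I12: { [F → * .] }  — reduce
  I13: { [E → X F .] }  — reduce
  I14: { [F → n .] }  — reduce

No state contains both a complete item and a shift item.

Answer: No shift-reduce conflicts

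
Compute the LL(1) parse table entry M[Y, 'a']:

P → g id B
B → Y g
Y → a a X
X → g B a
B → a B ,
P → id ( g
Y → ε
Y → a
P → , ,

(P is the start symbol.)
Y → a a X, Y → a

To find M[Y, 'a'], we find productions for Y where 'a' is in the predict set (PREDICT(N → α) = (FIRST(α) \ {ε}) ∪ (FOLLOW(N) if α ⇒* ε)).

Relevant sets:
  FOLLOW(Y) = { 'g' }

Y → a a X: PREDICT = { 'a' }
  'a' is in predict set, so this production goes in M[Y, 'a']
Y → ε: PREDICT = { 'g' }
Y → a: PREDICT = { 'a' }
  'a' is in predict set, so this production goes in M[Y, 'a']

M[Y, 'a'] = Y → a a X, Y → a  (a multiply-defined cell — the grammar is not LL(1))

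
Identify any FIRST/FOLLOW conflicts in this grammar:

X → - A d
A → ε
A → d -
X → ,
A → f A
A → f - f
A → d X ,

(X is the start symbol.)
Yes. A → d '-' with FOLLOW(A) on { 'd' }; A → d X ',' with FOLLOW(A) on { 'd' }

A FIRST/FOLLOW conflict occurs when a non-terminal N has a nullable alternative N → β (β ⇒* ε) and another alternative N → α with FIRST(α) ∩ FOLLOW(N) ≠ ∅: on such a lookahead the parser cannot decide between expanding α and letting N vanish via β.

Nullable non-terminals: A.

A: nullable alternative(s) A → ε; FOLLOW(A) = { 'd' }
  A → ε: FIRST \ {ε} = { } — this is the only nullable alternative, skip
  A → d -: FIRST \ {ε} = { 'd' } — overlaps FOLLOW(A) on { 'd' }: CONFLICT
  A → f A: FIRST \ {ε} = { 'f' } — disjoint from FOLLOW(A)
  A → f - f: FIRST \ {ε} = { 'f' } — disjoint from FOLLOW(A)
  A → d X ,: FIRST \ {ε} = { 'd' } — overlaps FOLLOW(A) on { 'd' }: CONFLICT

X has no nullable alternative, so no FIRST/FOLLOW check is needed there.

So the grammar has 2 FIRST/FOLLOW conflicts (marked CONFLICT above).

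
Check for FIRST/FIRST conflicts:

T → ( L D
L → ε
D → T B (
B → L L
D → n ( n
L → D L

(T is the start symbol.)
A FIRST/FIRST conflict occurs when two productions N → α and N → β for the same non-terminal have FIRST(α) ∩ FIRST(β) ≠ ∅ (with ε ∈ FIRST of a nullable right-hand side, so two nullable alternatives also conflict).

FIRST sets of the non-terminals at (or reachable through a nullable prefix from) the front of some alternative:
  FIRST(D) = { '(', 'n' }
  FIRST(T) = { '(' }

Productions for L:
  L → ε: FIRST = { ε }
  L → D L: FIRST = { '(', 'n' }
Productions for D:
  D → T B (: FIRST = { '(' }
  D → n ( n: FIRST = { 'n' }
T, B have only one production, so no FIRST/FIRST conflict is possible there.

All alternatives of each non-terminal have pairwise disjoint FIRST sets.

Answer: No FIRST/FIRST conflicts.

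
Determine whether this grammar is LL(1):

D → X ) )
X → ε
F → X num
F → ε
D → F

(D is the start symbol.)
A grammar is LL(1) if for each non-terminal N with multiple productions, the predict sets of those productions are pairwise disjoint, where PREDICT(N → α) = (FIRST(α) \ {ε}) ∪ (FOLLOW(N) if α ⇒* ε).

Relevant sets:
  FIRST(X) = { ε }
  FIRST(F) = { 'num', ε }
  FOLLOW(D) = { $ }
  FOLLOW(F) = { $ }

For D:
  PREDICT(D → X ')' ')') = { ')' }
  PREDICT(D → F) = { $, 'num' }
For F:
  PREDICT(F → X num) = { 'num' }
  PREDICT(F → ε) = { $ }
X has a single production, so nothing to check there.

All predict sets are disjoint. The grammar IS LL(1).

Answer: Yes, the grammar is LL(1).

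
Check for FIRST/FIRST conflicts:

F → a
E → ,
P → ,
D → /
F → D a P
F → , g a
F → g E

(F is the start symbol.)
No FIRST/FIRST conflicts.

A FIRST/FIRST conflict occurs when two productions N → α and N → β for the same non-terminal have FIRST(α) ∩ FIRST(β) ≠ ∅ (with ε ∈ FIRST of a nullable right-hand side, so two nullable alternatives also conflict).

FIRST sets of the non-terminals at (or reachable through a nullable prefix from) the front of some alternative:
  FIRST(D) = { '/' }

Productions for F:
  F → a: FIRST = { 'a' }
  F → D a P: FIRST = { '/' }
  F → , g a: FIRST = { ',' }
  F → g E: FIRST = { 'g' }
E, P, D have only one production, so no FIRST/FIRST conflict is possible there.

All alternatives of each non-terminal have pairwise disjoint FIRST sets.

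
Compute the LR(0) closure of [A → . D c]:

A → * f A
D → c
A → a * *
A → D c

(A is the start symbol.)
Start with: [A → . D c]
  [A → . D c] has the dot before D: add [D → . c]
No further items can be added.

CLOSURE = { [A → . D c], [D → . c] }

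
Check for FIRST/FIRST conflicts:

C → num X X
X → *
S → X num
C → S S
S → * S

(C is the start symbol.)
A FIRST/FIRST conflict occurs when two productions N → α and N → β for the same non-terminal have FIRST(α) ∩ FIRST(β) ≠ ∅ (with ε ∈ FIRST of a nullable right-hand side, so two nullable alternatives also conflict).

FIRST sets of the non-terminals at (or reachable through a nullable prefix from) the front of some alternative:
  FIRST(S) = { '*' }
  FIRST(X) = { '*' }

Productions for C:
  C → num X X: FIRST = { 'num' }
  C → S S: FIRST = { '*' }
Productions for S:
  S → X num: FIRST = { '*' }
  S → * S: FIRST = { '*' }
X has only one production, so no FIRST/FIRST conflict is possible there.

Conflict for S: S → X num and S → * S
  Overlap: { '*' }

Answer: Yes. S → X num / S → '*' S on { '*' }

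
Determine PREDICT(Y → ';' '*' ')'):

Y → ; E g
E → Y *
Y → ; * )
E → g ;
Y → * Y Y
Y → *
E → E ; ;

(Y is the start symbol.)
{ ';' }

PREDICT(Y → ';' '*' ')') = (FIRST(RHS) \ {ε}) ∪ (FOLLOW(Y) if ε ∈ FIRST(RHS), i.e. RHS ⇒* ε)
FIRST(';' '*' ')') = { ';' }
ε ∉ FIRST(';' '*' ')'), so FOLLOW(Y) is not added.
PREDICT(Y → ';' '*' ')') = { ';' }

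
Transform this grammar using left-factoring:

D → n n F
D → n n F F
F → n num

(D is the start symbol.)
Left-factoring transforms A → αβ₁ | αβ₂ into A → αA' and A' → β₁ | β₂
(α is the longest common prefix among the alternatives). Repeat until
no nonterminal has two alternatives with a common prefix.

Round 1: D has alternatives sharing prefix 'n n F'. Introduce D': D → n n F D'
  Add: D' → ε
  Add: D' → F

No remaining common prefixes — done.

Resulting grammar:
D → n n F D'
D' → ε
D' → F
F → n num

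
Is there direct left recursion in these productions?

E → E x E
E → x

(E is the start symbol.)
Yes, E is left-recursive

Direct left recursion occurs when N → N α for some non-terminal N (the right-hand side begins with the left-hand side itself).

E → E x E: LEFT RECURSIVE (starts with E)
E → x: starts with x

The grammar has direct left recursion on: E.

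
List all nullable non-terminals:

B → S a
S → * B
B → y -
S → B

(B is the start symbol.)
None

A non-terminal is nullable if it can derive ε (the empty string): either it has an ε-production, or it has a production whose right-hand side consists entirely of nullable non-terminals.

There are no ε-productions, so no non-terminal can derive ε.
No non-terminals are nullable.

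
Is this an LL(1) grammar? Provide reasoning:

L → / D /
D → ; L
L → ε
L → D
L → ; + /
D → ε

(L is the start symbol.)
No. Predict set conflict for L: { '/' }

Relevant sets:
  FIRST(D) = { ';', ε }
  FOLLOW(L) = { $, '/' }
  FOLLOW(D) = { $, '/' }

For L:
  PREDICT(L → '/' D '/') = { '/' }
  PREDICT(L → ε) = { $, '/' }
  PREDICT(L → D) = { $, '/', ';' }
  PREDICT(L → ';' '+' '/') = { ';' }
For D:
  PREDICT(D → ';' L) = { ';' }
  PREDICT(D → ε) = { $, '/' }

Conflict found: Predict set conflict for L: { '/' }
The grammar is NOT LL(1).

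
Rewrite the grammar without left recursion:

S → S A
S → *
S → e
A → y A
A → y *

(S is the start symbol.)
S → * S'
S → e S'
S' → A S'
S' → ε
A → y A
A → y *

S is directly left-recursive. The standard transformation for
  A → A α₁ | ... | A α_m | β₁ | ... | β_n
is
  A  → β₁ A' | ... | β_n A'
  A' → α₁ A' | ... | α_m A' | ε

S → * becomes S → * S'
S → e becomes S → e S'
S → S A becomes S' → A S'
Add S' → ε

Productions for other non-terminals are unchanged:
  A → y A
  A → y *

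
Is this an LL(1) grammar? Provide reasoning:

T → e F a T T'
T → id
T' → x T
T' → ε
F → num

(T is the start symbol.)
No. Predict set conflict for T': { 'x' }

A grammar is LL(1) if for each non-terminal N with multiple productions, the predict sets of those productions are pairwise disjoint, where PREDICT(N → α) = (FIRST(α) \ {ε}) ∪ (FOLLOW(N) if α ⇒* ε).

Relevant sets:
  FOLLOW(T') = { $, 'x' }

For T:
  PREDICT(T → e F a T T') = { 'e' }
  PREDICT(T → id) = { 'id' }
For T':
  PREDICT(T' → x T) = { 'x' }
  PREDICT(T' → ε) = { $, 'x' }
F has a single production, so nothing to check there.

Conflict found: Predict set conflict for T': { 'x' }
The grammar is NOT LL(1).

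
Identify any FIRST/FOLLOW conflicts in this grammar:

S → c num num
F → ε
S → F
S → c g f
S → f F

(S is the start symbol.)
Nullable non-terminals: F, S.
FIRST sets used below: FIRST(F) = { ε }
F has a nullable alternative but only one production, so nothing to check.

S: nullable alternative(s) S → F; FOLLOW(S) = { $ }
  S → c num num: FIRST \ {ε} = { 'c' } — disjoint from FOLLOW(S)
  S → F: FIRST \ {ε} = { } — this is the only nullable alternative, skip
  S → c g f: FIRST \ {ε} = { 'c' } — disjoint from FOLLOW(S)
  S → f F: FIRST \ {ε} = { 'f' } — disjoint from FOLLOW(S)

No FIRST/FOLLOW conflicts found.

Answer: No FIRST/FOLLOW conflicts.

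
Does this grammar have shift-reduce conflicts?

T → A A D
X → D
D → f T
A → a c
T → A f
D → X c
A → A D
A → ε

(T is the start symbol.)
Yes — I0: [A → .] vs [A → . a c]; I1: [A → .] vs [A → . a c]; I8: [A → .] vs [A → . a c]; I12: [A → .] vs [A → . a c]

A shift-reduce conflict occurs when an LR(0) state has both:
  - a complete (reduce) item [A → α .] (dot at the end), and
  - a shift item [B → β . c γ] (dot before a terminal).

Augment with T' → T and build the canonical LR(0) collection (I0 = CLOSURE({[T' → . T]}), then GOTO on every symbol after a dot until no new states appear). It has 13 states:
  I0: { [A → . A D], [A → . a c], [A → .], [T → . A A D], [T → . A f], [T' → . T] }  — shift, reduce
  I1: { [A → . A D], [A → . a c], [A → .], [A → A . D], [D → . X c], [D → . f T], [T → A . A D], [T → A . f], [X → . D] }  — shift, reduce
  I2: { [T' → T .] }  — accept
  I3: { [A → a . c] }  — shift
  I4: { [A → a c .] }  — reduce
  I5: { [A → A . D], [D → . X c], [D → . f T], [T → A A . D], [X → . D] }  — shift
  I6: { [A → A D .], [X → D .] }  — 2 reduces
  I7: { [D → X . c] }  — shift
  I8: { [A → . A D], [A → . a c], [A → .], [D → f . T], [T → . A A D], [T → . A f], [T → A f .] }  — shift, 2 reduces
  I9: { [D → f T .] }  — reduce
  I10: { [D → X c .] }  — reduce
  I11: { [A → A D .], [T → A A D .], [X → D .] }  — 3 reduces
  I12: { [A → . A D], [A → . a c], [A → .], [D → f . T], [T → . A A D], [T → . A f] }  — shift, reduce

I0 contains reduce item [A → .] and shift item [A → . a c] — shift-reduce conflict.
I1 contains reduce item [A → .] and shift items [A → . a c], [D → . f T], [T → A . f] — shift-reduce conflict.
I8 contains reduce items [A → .], [T → A f .] and shift item [A → . a c] — shift-reduce conflict.
I12 contains reduce item [A → .] and shift item [A → . a c] — shift-reduce conflict.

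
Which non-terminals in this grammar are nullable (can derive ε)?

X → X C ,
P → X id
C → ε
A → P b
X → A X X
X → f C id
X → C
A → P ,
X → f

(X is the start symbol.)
{ 'C', 'X' }

ε-productions: C → ε
So C is immediately nullable.
X → C: every symbol on the right is nullable, so X is nullable too.
No further non-terminal can be added: every production for the remaining non-terminals contains a terminal or a non-nullable non-terminal.
Nullable = { 'C', 'X' }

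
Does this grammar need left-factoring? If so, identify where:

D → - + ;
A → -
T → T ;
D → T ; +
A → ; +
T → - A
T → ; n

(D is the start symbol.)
Left-factoring is needed when two productions for the same non-terminal
share a common prefix on the right-hand side.

Productions for D:
  D → - + ;
  D → T ; +
Productions for A:
  A → -
  A → ; +
Productions for T:
  T → T ;
  T → - A
  T → ; n

No common prefixes found.

Answer: No, left-factoring is not needed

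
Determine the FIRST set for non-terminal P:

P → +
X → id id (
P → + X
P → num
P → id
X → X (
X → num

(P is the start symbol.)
To compute FIRST(P), examine every production with P on the left-hand side, reading each right-hand side left to right until a non-nullable symbol is reached.

From P → +:
  - '+' is a terminal: add '+' and stop
From P → + X:
  - '+' is a terminal: add '+' and stop
From P → num:
  - num is a terminal: add 'num' and stop
From P → id:
  - id is a terminal: add 'id' and stop

Collecting: FIRST(P) = { '+', 'id', 'num' }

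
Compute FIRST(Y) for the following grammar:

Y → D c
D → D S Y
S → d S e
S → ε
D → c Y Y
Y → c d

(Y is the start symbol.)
{ 'c' }

To compute FIRST(Y), examine every production with Y on the left-hand side, reading each right-hand side left to right until a non-nullable symbol is reached.

FIRST sets of the other non-terminals involved (by the same procedure, iterated to a fixed point):
  FIRST(D) = { 'c' }

From Y → D c:
  - D is a non-terminal: add FIRST(D) \ {ε} = { 'c' }
    D is not nullable, so stop
From Y → c d:
  - c is a terminal: add 'c' and stop

Collecting: FIRST(Y) = { 'c' }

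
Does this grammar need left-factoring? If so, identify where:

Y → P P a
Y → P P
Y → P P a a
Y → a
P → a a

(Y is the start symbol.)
Yes, Y has productions with common prefix 'P P'

Left-factoring is needed when two productions for the same non-terminal
share a common prefix on the right-hand side.

Productions for Y:
  Y → P P a
  Y → P P
  Y → P P a a
  Y → a

Found common prefix 'P P' in productions for Y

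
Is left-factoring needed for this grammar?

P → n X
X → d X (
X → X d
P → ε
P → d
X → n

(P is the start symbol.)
No, left-factoring is not needed

Left-factoring is needed when two productions for the same non-terminal
share a common prefix on the right-hand side.

Productions for P:
  P → n X
  P → ε
  P → d
Productions for X:
  X → d X (
  X → X d
  X → n

No common prefixes found.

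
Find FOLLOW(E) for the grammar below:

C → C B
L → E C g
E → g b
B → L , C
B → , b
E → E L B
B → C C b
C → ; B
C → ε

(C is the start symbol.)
{ ',', ';', 'b', 'g' }

To compute FOLLOW(E), find every occurrence of E on a right-hand side N → α E β: add FIRST(β) \ {ε}, and if β is empty or nullable also add FOLLOW(N). Iterate to a fixed point.

In L → E C g: E is followed by C g, add FIRST(C g) \ {ε} = { ',', ';', 'b', 'g' }
In E → E L B: E is followed by L B, add FIRST(L B) \ {ε} = { 'g' }

Taking the union: FOLLOW(E) = { ',', ';', 'b', 'g' }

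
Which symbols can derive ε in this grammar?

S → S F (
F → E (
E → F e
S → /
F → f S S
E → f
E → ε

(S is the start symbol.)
A non-terminal is nullable if it can derive ε (the empty string): either it has an ε-production, or it has a production whose right-hand side consists entirely of nullable non-terminals.

ε-productions: E → ε
So E is immediately nullable.
No further non-terminal can be added: every production for the remaining non-terminals contains a terminal or a non-nullable non-terminal.
Nullable = { 'E' }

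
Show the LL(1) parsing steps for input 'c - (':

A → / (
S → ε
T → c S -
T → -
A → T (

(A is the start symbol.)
LL(1) parsing maintains a stack (initially the start symbol over $) and the input. At each step: if the stack top is a terminal, match it against the current input token; if it is a non-terminal N, replace it with the RHS of M[N, lookahead] (the unique production whose predict set contains the lookahead).

Stack is shown with the top on the left.

Stack      Input    Action
--------------------------
A $        c - ( $  output A → T (
T ( $      c - ( $  output T → c S -
c S - ( $  c - ( $  match 'c'
S - ( $    - ( $    output S → ε
- ( $      - ( $    match '-'
( $        ( $      match '('
$          $        accept

The string is accepted.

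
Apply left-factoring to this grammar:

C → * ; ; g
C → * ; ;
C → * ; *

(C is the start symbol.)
C → * ; C'
C' → ; C''
C'' → g
C'' → ε
C' → *

Left-factoring transforms A → αβ₁ | αβ₂ into A → αA' and A' → β₁ | β₂
(α is the longest common prefix among the alternatives). Repeat until
no nonterminal has two alternatives with a common prefix.

Round 1: C has alternatives sharing prefix '* ;'. Introduce C': C → * ; C'
  Add: C' → ; g
  Add: C' → ;
  Add: C' → *

Round 2: C' has alternatives sharing prefix ';'. Introduce C'': C' → ; C''
  Add: C'' → g
  Add: C'' → ε

No remaining common prefixes — done.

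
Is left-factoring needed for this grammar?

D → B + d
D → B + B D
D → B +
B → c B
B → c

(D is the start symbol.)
Yes, D has productions with common prefix 'B +'; B has productions with common prefix 'c'

Left-factoring is needed when two productions for the same non-terminal
share a common prefix on the right-hand side.

Productions for D:
  D → B + d
  D → B + B D
  D → B +
Productions for B:
  B → c B
  B → c

Found common prefix 'B +' in productions for D
Found common prefix 'c' in productions for B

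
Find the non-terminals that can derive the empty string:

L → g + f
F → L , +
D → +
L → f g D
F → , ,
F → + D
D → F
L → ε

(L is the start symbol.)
{ 'L' }

A non-terminal is nullable if it can derive ε (the empty string): either it has an ε-production, or it has a production whose right-hand side consists entirely of nullable non-terminals.

ε-productions: L → ε
So L is immediately nullable.
No further non-terminal can be added: every production for the remaining non-terminals contains a terminal or a non-nullable non-terminal.
Nullable = { 'L' }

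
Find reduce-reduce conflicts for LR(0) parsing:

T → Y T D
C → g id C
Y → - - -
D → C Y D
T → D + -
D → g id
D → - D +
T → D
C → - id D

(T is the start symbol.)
No reduce-reduce conflicts

A reduce-reduce conflict occurs when an LR(0) state has two complete items [A → α .] and [B → β .] — both call for a reduction, and with no lookahead the parser cannot choose between them.

Augment with T' → T and build the canonical LR(0) collection (I0 = CLOSURE({[T' → . T]}), then GOTO on every symbol after a dot until no new states appear). It has 28 states:
  I0: { [C → . - id D], [C → . g id C], [D → . - D +], [D → . C Y D], [D → . g id], [T → . D + -], [T → . D], [T → . Y T D], [T' → . T], [Y → . - - -] }  — shift
  I1: { [C → - . id D], [C → . - id D], [C → . g id C], [D → - . D +], [D → . - D +], [D → . C Y D], [D → . g id], [Y → - . - -] }  — shift
  I2: { [D → C . Y D], [Y → . - - -] }  — shift
  I3: { [T → D . + -], [T → D .] }  — shift, reduce
  I4: { [T' → T .] }  — accept
  I5: { [C → . - id D], [C → . g id C], [D → . - D +], [D → . C Y D], [D → . g id], [T → . D + -], [T → . D], [T → . Y T D], [T → Y . T D], [Y → . - - -] }  — shift
  I6: { [C → g . id C], [D → g . id] }  — shift
  I7: { [C → . - id D], [C → . g id C], [C → g id . C], [D → g id .] }  — shift, reduce
  I8: { [C → - . id D] }  — shift
  I9: { [C → g id C .] }  — reduce
  I10: { [C → g . id C] }  — shift
  I11: { [C → . - id D], [C → . g id C], [C → g id . C] }  — shift
  I12: { [C → - id . D], [C → . - id D], [C → . g id C], [D → . - D +], [D → . C Y D], [D → . g id] }  — shift
  I13: { [C → - . id D], [C → . - id D], [C → . g id C], [D → - . D +], [D → . - D +], [D → . C Y D], [D → . g id] }  — shift
  I14: { [C → - id D .] }  — reduce
  I15: { [D → - D . +] }  — shift
  I16: { [D → - D + .] }  — reduce
  I17: { [C → . - id D], [C → . g id C], [D → . - D +], [D → . C Y D], [D → . g id], [T → Y T . D] }  — shift
  I18: { [T → Y T D .] }  — reduce
  I19: { [T → D + . -] }  — shift
  I20: { [T → D + - .] }  — reduce
  I21: { [Y → - . - -] }  — shift
  I22: { [C → . - id D], [C → . g id C], [D → . - D +], [D → . C Y D], [D → . g id], [D → C Y . D] }  — shift
  I23: { [D → C Y D .] }  — reduce
  I24: { [Y → - - . -] }  — shift
  I25: { [Y → - - - .] }  — reduce
  I26: { [C → - . id D], [C → . - id D], [C → . g id C], [D → - . D +], [D → . - D +], [D → . C Y D], [D → . g id], [Y → - - . -] }  — shift
  I27: { [C → - . id D], [C → . - id D], [C → . g id C], [D → - . D +], [D → . - D +], [D → . C Y D], [D → . g id], [Y → - - - .] }  — shift, reduce

No state contains more than one complete item.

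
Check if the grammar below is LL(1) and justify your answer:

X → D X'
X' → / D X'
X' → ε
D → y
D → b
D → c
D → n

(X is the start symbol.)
Yes, the grammar is LL(1).

Relevant sets:
  FOLLOW(X') = { $ }

For X':
  PREDICT(X' → '/' D X') = { '/' }
  PREDICT(X' → ε) = { $ }
For D:
  PREDICT(D → y) = { 'y' }
  PREDICT(D → b) = { 'b' }
  PREDICT(D → c) = { 'c' }
  PREDICT(D → n) = { 'n' }
X has a single production, so nothing to check there.

All predict sets are disjoint. The grammar IS LL(1).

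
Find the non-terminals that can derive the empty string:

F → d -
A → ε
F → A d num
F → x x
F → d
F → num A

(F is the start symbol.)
{ 'A' }

A non-terminal is nullable if it can derive ε (the empty string): either it has an ε-production, or it has a production whose right-hand side consists entirely of nullable non-terminals.

ε-productions: A → ε
So A is immediately nullable.
No further non-terminal can be added: every production for the remaining non-terminals contains a terminal or a non-nullable non-terminal.
Nullable = { 'A' }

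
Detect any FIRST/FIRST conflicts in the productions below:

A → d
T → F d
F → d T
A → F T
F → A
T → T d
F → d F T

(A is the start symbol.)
FIRST sets of the non-terminals at (or reachable through a nullable prefix from) the front of some alternative:
  FIRST(F) = { 'd' }
  FIRST(T) = { 'd' }
  FIRST(A) = { 'd' }

Productions for A:
  A → d: FIRST = { 'd' }
  A → F T: FIRST = { 'd' }
Productions for T:
  T → F d: FIRST = { 'd' }
  T → T d: FIRST = { 'd' }
Productions for F:
  F → d T: FIRST = { 'd' }
  F → A: FIRST = { 'd' }
  F → d F T: FIRST = { 'd' }

Conflict for A: A → d and A → F T
  Overlap: { 'd' }
Conflict for T: T → F d and T → T d
  Overlap: { 'd' }
Conflict for F: F → d T and F → A
  Overlap: { 'd' }
Conflict for F: F → d T and F → d F T
  Overlap: { 'd' }
Conflict for F: F → A and F → d F T
  Overlap: { 'd' }

Answer: Yes. A → d / A → F T on { 'd' }; T → F d / T → T d on { 'd' }; F → d T / F → A on { 'd' }; F → d T / F → d F T on { 'd' }; F → A / F → d F T on { 'd' }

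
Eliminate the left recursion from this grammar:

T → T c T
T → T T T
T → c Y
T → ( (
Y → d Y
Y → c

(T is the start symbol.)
T → c Y T'
T → ( ( T'
T' → c T T'
T' → T T T'
T' → ε
Y → d Y
Y → c

T is directly left-recursive. The standard transformation for
  A → A α₁ | ... | A α_m | β₁ | ... | β_n
is
  A  → β₁ A' | ... | β_n A'
  A' → α₁ A' | ... | α_m A' | ε

T → c Y becomes T → c Y T'
T → ( ( becomes T → ( ( T'
T → T c T becomes T' → c T T'
T → T T T becomes T' → T T T'
Add T' → ε

Productions for other non-terminals are unchanged:
  Y → d Y
  Y → c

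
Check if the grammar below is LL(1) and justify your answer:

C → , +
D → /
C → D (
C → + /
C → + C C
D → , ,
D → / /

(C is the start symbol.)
A grammar is LL(1) if for each non-terminal N with multiple productions, the predict sets of those productions are pairwise disjoint, where PREDICT(N → α) = (FIRST(α) \ {ε}) ∪ (FOLLOW(N) if α ⇒* ε).

Relevant sets:
  FIRST(D) = { ',', '/' }

For C:
  PREDICT(C → ',' '+') = { ',' }
  PREDICT(C → D '(') = { ',', '/' }
  PREDICT(C → '+' '/') = { '+' }
  PREDICT(C → '+' C C) = { '+' }
For D:
  PREDICT(D → '/') = { '/' }
  PREDICT(D → ',' ',') = { ',' }
  PREDICT(D → '/' '/') = { '/' }

Conflict found: Predict set conflict for C: { ',' }
The grammar is NOT LL(1).

Answer: No. Predict set conflict for C: { ',' }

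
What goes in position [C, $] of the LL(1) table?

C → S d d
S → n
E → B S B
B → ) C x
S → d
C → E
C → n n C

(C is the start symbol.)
Empty (error entry)

To find M[C, $], we find productions for C where $ is in the predict set (PREDICT(N → α) = (FIRST(α) \ {ε}) ∪ (FOLLOW(N) if α ⇒* ε)).

Relevant sets:
  FIRST(S) = { 'd', 'n' }
  FIRST(E) = { ')' }

C → S d d: PREDICT = { 'd', 'n' }
C → E: PREDICT = { ')' }
C → n n C: PREDICT = { 'n' }

M[C, $] is empty (no production applies)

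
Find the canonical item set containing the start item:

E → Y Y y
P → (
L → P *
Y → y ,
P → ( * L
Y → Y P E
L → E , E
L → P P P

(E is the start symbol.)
{ [E → . Y Y y], [E' → . E], [Y → . Y P E], [Y → . y ,] }

First, augment the grammar with E' → E
I₀ = CLOSURE({ [E' → . E] }):
  [E' → . E] has the dot before E: add [E → . Y Y y]
  [E → . Y Y y] has the dot before Y: add [Y → . y ,], [Y → . Y P E]
No further items can be added.

I₀ = { [E → . Y Y y], [E' → . E], [Y → . Y P E], [Y → . y ,] }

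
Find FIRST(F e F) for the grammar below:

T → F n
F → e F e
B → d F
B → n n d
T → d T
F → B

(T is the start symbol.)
FIRST sets of the non-terminals involved (from the grammar, by fixed-point iteration):
  FIRST(F) = { 'd', 'e', 'n' }

To compute FIRST(F e F), process the symbols left to right:
Symbol F is a non-terminal. Add FIRST(F) \ {ε} = { 'd', 'e', 'n' }
F is not nullable (ε ∉ FIRST(F)), so stop here.
FIRST(F e F) = { 'd', 'e', 'n' }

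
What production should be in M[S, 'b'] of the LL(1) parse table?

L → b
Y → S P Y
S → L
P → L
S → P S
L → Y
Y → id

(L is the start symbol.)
S → L, S → P S

To find M[S, 'b'], we find productions for S where 'b' is in the predict set (PREDICT(N → α) = (FIRST(α) \ {ε}) ∪ (FOLLOW(N) if α ⇒* ε)).

Relevant sets:
  FIRST(L) = { 'b', 'id' }
  FIRST(P) = { 'b', 'id' }

S → L: PREDICT = { 'b', 'id' }
  'b' is in predict set, so this production goes in M[S, 'b']
S → P S: PREDICT = { 'b', 'id' }
  'b' is in predict set, so this production goes in M[S, 'b']

M[S, 'b'] = S → L, S → P S  (a multiply-defined cell — the grammar is not LL(1))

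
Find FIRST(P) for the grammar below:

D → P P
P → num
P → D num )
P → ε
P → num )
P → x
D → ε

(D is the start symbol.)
To compute FIRST(P), examine every production with P on the left-hand side, reading each right-hand side left to right until a non-nullable symbol is reached.

FIRST sets of the other non-terminals involved (by the same procedure, iterated to a fixed point):
  FIRST(D) = { 'num', 'x', ε }

From P → num:
  - num is a terminal: add 'num' and stop
From P → D num ):
  - D is a non-terminal: add FIRST(D) \ {ε} = { 'num', 'x' }
    D is nullable, so continue to the next symbol
  - num is a terminal: add 'num' and stop
From P → ε:
  - ε-production, so ε ∈ FIRST(P)
From P → num ):
  - num is a terminal: add 'num' and stop
From P → x:
  - x is a terminal: add 'x' and stop

Collecting: FIRST(P) = { 'num', 'x', ε }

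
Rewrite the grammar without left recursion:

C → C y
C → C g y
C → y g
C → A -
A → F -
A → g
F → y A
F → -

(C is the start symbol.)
C is directly left-recursive. The standard transformation for
  A → A α₁ | ... | A α_m | β₁ | ... | β_n
is
  A  → β₁ A' | ... | β_n A'
  A' → α₁ A' | ... | α_m A' | ε

C → y g becomes C → y g C'
C → A - becomes C → A - C'
C → C y becomes C' → y C'
C → C g y becomes C' → g y C'
Add C' → ε

Productions for other non-terminals are unchanged:
  A → F -
  A → g
  F → y A
  F → -

Resulting grammar:
C → y g C'
C → A - C'
C' → y C'
C' → g y C'
C' → ε
A → F -
A → g
F → y A
F → -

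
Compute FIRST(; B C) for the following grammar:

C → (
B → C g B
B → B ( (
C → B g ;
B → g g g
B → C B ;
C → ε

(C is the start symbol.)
To compute FIRST(; B C), process the symbols left to right:
Symbol ; is a terminal. Add ';' and stop.
FIRST(; B C) = { ';' }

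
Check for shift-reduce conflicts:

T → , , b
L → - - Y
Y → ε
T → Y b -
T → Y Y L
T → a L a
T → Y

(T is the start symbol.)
A shift-reduce conflict occurs when an LR(0) state has both:
  - a complete (reduce) item [A → α .] (dot at the end), and
  - a shift item [B → β . c γ] (dot before a terminal).

Augment with T' → T and build the canonical LR(0) collection (I0 = CLOSURE({[T' → . T]}), then GOTO on every symbol after a dot until no new states appear). It has 16 states:
  I0: { [T → . , , b], [T → . Y Y L], [T → . Y b -], [T → . Y], [T → . a L a], [T' → . T], [Y → .] }  — shift, reduce
  I1: { [T → , . , b] }  — shift
  I2: { [T' → T .] }  — accept
  I3: { [T → Y . Y L], [T → Y . b -], [T → Y .], [Y → .] }  — shift, 2 reduces
  I4: { [L → . - - Y], [T → a . L a] }  — shift
  I5: { [L → - . - Y] }  — shift
  I6: { [T → a L . a] }  — shift
  I7: { [T → a L a .] }  — reduce
  I8: { [L → - - . Y], [Y → .] }  — reduce
  I9: { [L → - - Y .] }  — reduce
  I10: { [L → . - - Y], [T → Y Y . L] }  — shift
  I11: { [T → Y b . -] }  — shift
  I12: { [T → Y b - .] }  — reduce
  I13: { [T → Y Y L .] }  — reduce
  I14: { [T → , , . b] }  — shift
  I15: { [T → , , b .] }  — reduce

I0 contains reduce item [Y → .] and shift items [T → . , , b], [T → . a L a] — shift-reduce conflict.
I3 contains reduce items [T → Y .], [Y → .] and shift item [T → Y . b -] — shift-reduce conflict.

Answer: Yes — I0: [Y → .] vs [T → . , , b]; I3: [T → Y .] vs [T → Y . b -]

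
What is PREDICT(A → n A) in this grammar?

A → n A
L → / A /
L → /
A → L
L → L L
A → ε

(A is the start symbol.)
{ 'n' }

PREDICT(A → n A) = (FIRST(RHS) \ {ε}) ∪ (FOLLOW(A) if ε ∈ FIRST(RHS), i.e. RHS ⇒* ε)
FIRST(n A) = { 'n' }
ε ∉ FIRST(n A), so FOLLOW(A) is not added.
PREDICT(A → n A) = { 'n' }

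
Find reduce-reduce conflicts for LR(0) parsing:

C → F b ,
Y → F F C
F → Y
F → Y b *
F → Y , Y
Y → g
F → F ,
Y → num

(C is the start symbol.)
Augment with C' → C and build the canonical LR(0) collection (I0 = CLOSURE({[C' → . C]}), then GOTO on every symbol after a dot until no new states appear). It has 17 states:
  I0: { [C → . F b ,], [C' → . C], [F → . F ,], [F → . Y , Y], [F → . Y b *], [F → . Y], [Y → . F F C], [Y → . g], [Y → . num] }  — shift
  I1: { [C' → C .] }  — accept
  I2: { [C → F . b ,], [F → . F ,], [F → . Y , Y], [F → . Y b *], [F → . Y], [F → F . ,], [Y → . F F C], [Y → . g], [Y → . num], [Y → F . F C] }  — shift
  I3: { [F → Y . , Y], [F → Y . b *], [F → Y .] }  — shift, reduce
  I4: { [Y → g .] }  — reduce
  I5: { [Y → num .] }  — reduce
  I6: { [F → . F ,], [F → . Y , Y], [F → . Y b *], [F → . Y], [F → Y , . Y], [Y → . F F C], [Y → . g], [Y → . num] }  — shift
  I7: { [F → Y b . *] }  — shift
  I8: { [F → Y b * .] }  — reduce
  I9: { [F → . F ,], [F → . Y , Y], [F → . Y b *], [F → . Y], [F → F . ,], [Y → . F F C], [Y → . g], [Y → . num], [Y → F . F C] }  — shift
  I10: { [F → Y , Y .], [F → Y . , Y], [F → Y . b *], [F → Y .] }  — shift, 2 reduces
  I11: { [F → F , .] }  — reduce
  I12: { [C → . F b ,], [F → . F ,], [F → . Y , Y], [F → . Y b *], [F → . Y], [F → F . ,], [Y → . F F C], [Y → . g], [Y → . num], [Y → F . F C], [Y → F F . C] }  — shift
  I13: { [Y → F F C .] }  — reduce
  I14: { [C → . F b ,], [C → F . b ,], [F → . F ,], [F → . Y , Y], [F → . Y b *], [F → . Y], [F → F . ,], [Y → . F F C], [Y → . g], [Y → . num], [Y → F . F C], [Y → F F . C] }  — shift
  I15: { [C → F b . ,] }  — shift
  I16: { [C → F b , .] }  — reduce

I10 contains complete items [F → Y .], [F → Y , Y .] — reduce-reduce conflict.

Answer: Yes — I10: [F → Y .] vs [F → Y , Y .]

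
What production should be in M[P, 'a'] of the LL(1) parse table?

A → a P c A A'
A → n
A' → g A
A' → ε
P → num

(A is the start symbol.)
Empty (error entry)

To find M[P, 'a'], we find productions for P where 'a' is in the predict set (PREDICT(N → α) = (FIRST(α) \ {ε}) ∪ (FOLLOW(N) if α ⇒* ε)).

P → num: PREDICT = { 'num' }

M[P, 'a'] is empty (no production applies)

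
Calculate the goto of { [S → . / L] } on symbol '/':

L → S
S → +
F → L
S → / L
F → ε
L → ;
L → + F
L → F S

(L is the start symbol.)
GOTO(I, '/') = CLOSURE({ [A → αX.β] : [A → α.Xβ] ∈ I, X = '/' })

Items with dot before '/', with the dot advanced:
  [S → . / L] → [S → / . L]
Closure of the advanced items:
  [S → / . L] has the dot before L: add [L → . S], [L → . ;], [L → . + F], [L → . F S]
  [L → . S] has the dot before S: add [S → . +], [S → . / L]
  [L → . F S] has the dot before F: add [F → . L], [F → .]

GOTO = { [F → . L], [F → .], [L → . + F], [L → . ;], [L → . F S], [L → . S], [S → . +], [S → . / L], [S → / . L] }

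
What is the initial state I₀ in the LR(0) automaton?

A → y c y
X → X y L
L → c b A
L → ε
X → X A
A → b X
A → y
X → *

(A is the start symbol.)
{ [A → . b X], [A → . y c y], [A → . y], [A' → . A] }

First, augment the grammar with A' → A
I₀ = CLOSURE({ [A' → . A] }):
  [A' → . A] has the dot before A: add [A → . y c y], [A → . b X], [A → . y]
No further items can be added.

I₀ = { [A → . b X], [A → . y c y], [A → . y], [A' → . A] }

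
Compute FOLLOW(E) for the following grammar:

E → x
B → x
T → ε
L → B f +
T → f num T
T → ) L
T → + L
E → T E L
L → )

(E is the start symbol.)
To compute FOLLOW(E), find every occurrence of E on a right-hand side N → α E β: add FIRST(β) \ {ε}, and if β is empty or nullable also add FOLLOW(N). Iterate to a fixed point.

E is the start symbol, so $ ∈ FOLLOW(E).
In E → T E L: E is followed by L, add FIRST(L) \ {ε} = { ')', 'x' }

Taking the union: FOLLOW(E) = { $, ')', 'x' }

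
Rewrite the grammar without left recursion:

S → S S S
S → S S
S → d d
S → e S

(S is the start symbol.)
S → d d S'
S → e S S'
S' → S S S'
S' → S S'
S' → ε

S is directly left-recursive. The standard transformation for
  A → A α₁ | ... | A α_m | β₁ | ... | β_n
is
  A  → β₁ A' | ... | β_n A'
  A' → α₁ A' | ... | α_m A' | ε

S → d d becomes S → d d S'
S → e S becomes S → e S S'
S → S S S becomes S' → S S S'
S → S S becomes S' → S S'
Add S' → ε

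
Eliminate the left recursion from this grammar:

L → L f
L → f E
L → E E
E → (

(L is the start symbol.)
L is directly left-recursive. The standard transformation for
  A → A α₁ | ... | A α_m | β₁ | ... | β_n
is
  A  → β₁ A' | ... | β_n A'
  A' → α₁ A' | ... | α_m A' | ε

L → f E becomes L → f E L'
L → E E becomes L → E E L'
L → L f becomes L' → f L'
Add L' → ε

Productions for other non-terminals are unchanged:
  E → (

Resulting grammar:
L → f E L'
L → E E L'
L' → f L'
L' → ε
E → (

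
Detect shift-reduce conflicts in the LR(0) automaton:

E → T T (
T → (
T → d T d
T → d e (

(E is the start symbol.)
No shift-reduce conflicts

Augment with E' → E and build the canonical LR(0) collection (I0 = CLOSURE({[E' → . E]}), then GOTO on every symbol after a dot until no new states appear). It has 11 states:
  I0: { [E → . T T (], [E' → . E], [T → . (], [T → . d T d], [T → . d e (] }  — shift
  I1: { [T → ( .] }  — reduce
  I2: { [E' → E .] }  — accept
  I3: { [E → T . T (], [T → . (], [T → . d T d], [T → . d e (] }  — shift
  I4: { [T → . (], [T → . d T d], [T → . d e (], [T → d . T d], [T → d . e (] }  — shift
  I5: { [T → d T . d] }  — shift
  I6: { [T → d e . (] }  — shift
  I7: { [T → d e ( .] }  — reduce
  I8: { [T → d T d .] }  — reduce
  I9: { [E → T T . (] }  — shift
  I10: { [E → T T ( .] }  — reduce

No state contains both a complete item and a shift item.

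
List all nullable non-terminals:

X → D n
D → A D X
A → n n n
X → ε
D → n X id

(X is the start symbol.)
{ 'X' }

ε-productions: X → ε
So X is immediately nullable.
No further non-terminal can be added: every production for the remaining non-terminals contains a terminal or a non-nullable non-terminal.
Nullable = { 'X' }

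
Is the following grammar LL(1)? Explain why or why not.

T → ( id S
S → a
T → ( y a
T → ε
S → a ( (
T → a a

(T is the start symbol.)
Relevant sets:
  FOLLOW(T) = { $ }

For T:
  PREDICT(T → '(' id S) = { '(' }
  PREDICT(T → '(' y a) = { '(' }
  PREDICT(T → ε) = { $ }
  PREDICT(T → a a) = { 'a' }
For S:
  PREDICT(S → a) = { 'a' }
  PREDICT(S → a '(' '(') = { 'a' }

Conflict found: Predict set conflict for T: { '(' }
The grammar is NOT LL(1).

Answer: No. Predict set conflict for T: { '(' }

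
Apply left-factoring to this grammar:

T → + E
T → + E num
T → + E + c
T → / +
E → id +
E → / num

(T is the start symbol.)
T → + E T'
T' → ε
T' → num
T' → + c
T → / +
E → id +
E → / num

Left-factoring transforms A → αβ₁ | αβ₂ into A → αA' and A' → β₁ | β₂
(α is the longest common prefix among the alternatives). Repeat until
no nonterminal has two alternatives with a common prefix.

Round 1: T has alternatives sharing prefix '+ E'. Introduce T': T → + E T'
  Add: T' → ε
  Add: T' → num
  Add: T' → + c

No remaining common prefixes — done.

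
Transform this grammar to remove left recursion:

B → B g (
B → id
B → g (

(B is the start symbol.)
B is directly left-recursive. The standard transformation for
  A → A α₁ | ... | A α_m | β₁ | ... | β_n
is
  A  → β₁ A' | ... | β_n A'
  A' → α₁ A' | ... | α_m A' | ε

B → id becomes B → id B'
B → g ( becomes B → g ( B'
B → B g ( becomes B' → g ( B'
Add B' → ε

Resulting grammar:
B → id B'
B → g ( B'
B' → g ( B'
B' → ε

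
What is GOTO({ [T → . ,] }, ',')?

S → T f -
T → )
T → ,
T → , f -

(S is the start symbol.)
GOTO(I, ',') = CLOSURE({ [A → αX.β] : [A → α.Xβ] ∈ I, X = ',' })

Items with dot before ',', with the dot advanced:
  [T → . ,] → [T → , .]
Closure adds nothing (no advanced item has the dot before a non-terminal).

GOTO = { [T → , .] }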